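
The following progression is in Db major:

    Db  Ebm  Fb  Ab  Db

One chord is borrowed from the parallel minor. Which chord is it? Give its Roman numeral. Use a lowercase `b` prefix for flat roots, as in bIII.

In Db major the diatonic chords are Db, Ebm, Fm, Gb, Ab, Bbm, Cdim. Db, Ebm and Ab are all diatonic. Fb (Fb–Ab–Cb) doesn't fit — on degree 3 Db major would have Fm (iii). Fb is the degree-3 chord of Db minor, so it is the borrowed bIII.

bIII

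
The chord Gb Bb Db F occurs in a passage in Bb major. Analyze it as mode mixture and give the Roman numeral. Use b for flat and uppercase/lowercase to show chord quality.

bVImaj7

In Bb major scale degree 6 is G; Gb is its lowered form, from Bb minor. Gb–Bb–Db–F is a major-seventh chord — the form found in Bb minor, not the diatonic vi (Gm). Borrowed into Bb major it is written bVImaj7.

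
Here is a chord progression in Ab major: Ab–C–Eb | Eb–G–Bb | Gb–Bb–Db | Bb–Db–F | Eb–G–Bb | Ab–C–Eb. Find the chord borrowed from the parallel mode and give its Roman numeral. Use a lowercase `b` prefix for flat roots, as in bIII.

bVII

In Ab major the diatonic chords are Ab, Bbm, Cm, Db, Eb, Fm, Gdim. Ab–C–Eb = Ab, Eb–G–Bb = Eb and Bb–Db–F = Bbm are all diatonic. But Gb–Bb–Db is foreign: the diatonic vii° on degree 7 is Gdim, whereas Gb comes from Ab minor. It is labeled bVII.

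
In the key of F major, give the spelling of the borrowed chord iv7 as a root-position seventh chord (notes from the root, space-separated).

The root, Bb, is scale degree 4 — the same note in F major and F minor; only the chord quality changes. Stacking thirds in F minor on Bb gives Bb–Db–F–Ab.

Bb Db F Ab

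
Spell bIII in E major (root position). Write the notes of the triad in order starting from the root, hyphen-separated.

The root of bIII is the lowered 3rd degree: G# becomes G. Stacking thirds in E minor on G gives G–B–D.

G-B-D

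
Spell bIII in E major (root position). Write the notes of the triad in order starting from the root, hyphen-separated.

G-B-D

bIII is built on the lowered scale degree 3. In E major degree 3 is G#; lowered it becomes G. Stacking thirds in E minor on G gives G–B–D.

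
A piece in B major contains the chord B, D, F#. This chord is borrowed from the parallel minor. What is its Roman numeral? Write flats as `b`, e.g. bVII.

The root B is the diatonic 1st degree of B major; the borrowing shows in the chord quality. Diatonically B major has B (I) on that degree; B–D–F# is instead the minor chord native to B minor, so it takes the label i.

i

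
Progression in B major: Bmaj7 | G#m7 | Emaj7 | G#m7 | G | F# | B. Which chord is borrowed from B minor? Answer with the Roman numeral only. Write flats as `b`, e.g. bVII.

bVI

The diatonic triads in B major are B, C#m, D#m, E, F#, G#m, A#dim. Of the given chords, Bmaj7, G#m7, Emaj7, F# and B are diatonic. G (G–B–D) doesn't fit — on degree 6 B major would have G#m (vi). G is the degree-6 chord of B minor, so it is the borrowed bVI.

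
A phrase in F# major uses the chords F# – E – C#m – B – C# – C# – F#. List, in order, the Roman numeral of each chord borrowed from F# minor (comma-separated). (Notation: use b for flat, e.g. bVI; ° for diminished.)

The diatonic triads in F# major are F#, G#m, A#m, B, C#, D#m, E#dim. F#, B and C# are all diatonic. E (E–G#–B) doesn't fit — on degree 7 F# major would have E#dim (vii°). E is the degree-7 chord of F# minor, so it is the borrowed bVII. But C#m (C#–E–G#) is foreign: the diatonic V on degree 5 is C#, whereas C#m comes from F# minor. It is labeled v.

bVII, v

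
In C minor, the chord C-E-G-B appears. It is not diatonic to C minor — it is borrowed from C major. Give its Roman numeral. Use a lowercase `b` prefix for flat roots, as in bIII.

Imaj7

C is scale degree 1 in C minor. Diatonically C minor has Cm (i) on that degree; C–E–G–B is instead the major-seventh chord native to C major, so it takes the label Imaj7.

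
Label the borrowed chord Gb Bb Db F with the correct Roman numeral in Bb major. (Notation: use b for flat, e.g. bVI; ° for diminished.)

bVImaj7

The root Gb is the lowered 6th scale degree — diatonically Bb major has G there. The diatonic chord on degree 6 would be Gm (vi), but Gb–Bb–Db–F is the major-seventh chord from Bb minor. As a borrowed chord it is labeled bVImaj7.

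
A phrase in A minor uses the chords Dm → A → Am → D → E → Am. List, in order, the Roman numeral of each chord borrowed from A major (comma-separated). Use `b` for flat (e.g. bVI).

In A minor (with V from harmonic minor) the diatonic chords are Am, Bdim, C, Dm, E, F, G. Dm, Am and E all belong to that set. A (A–C#–E) is not: scale degree 1 in A minor carries Am (i). In A major the chord on that degree is A, so here it functions as I, borrowed from the parallel major. D (D–F#–A) is not: scale degree 4 in A minor carries Dm (iv). In A major the chord on that degree is D, so here it functions as IV, borrowed from the parallel major.

I, IV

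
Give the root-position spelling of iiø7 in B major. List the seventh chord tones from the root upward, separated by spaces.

The root, C#, is scale degree 2 — the same note in B major and B minor; only the chord quality changes. Building the half-diminished-seventh chord from the parallel minor on C#: C#–E–G–B.

C# E G B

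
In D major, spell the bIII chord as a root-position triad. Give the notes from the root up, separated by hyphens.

Scale degree 3 in D major is F#. bIII uses the lowered form, F, taken from D minor. Stacking thirds in D minor on F gives F–A–C.

F-A-C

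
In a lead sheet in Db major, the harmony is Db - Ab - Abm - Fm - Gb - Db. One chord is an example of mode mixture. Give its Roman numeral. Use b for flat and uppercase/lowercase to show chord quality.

The diatonic triads in Db major are Db, Ebm, Fm, Gb, Ab, Bbm, Cdim. Db, Ab, Fm and Gb all belong to that set. But Abm (Ab–Cb–Eb) is foreign: the diatonic V on degree 5 is Ab, whereas Abm comes from Db minor. It is labeled v.

v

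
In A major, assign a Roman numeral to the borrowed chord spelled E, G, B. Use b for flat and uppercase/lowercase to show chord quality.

E is scale degree 5 in A major. Diatonically A major has E (V) on that degree; E–G–B is instead the minor chord native to A minor, so it takes the label v.

v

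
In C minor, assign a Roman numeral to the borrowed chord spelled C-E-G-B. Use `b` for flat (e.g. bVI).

Imaj7

C is scale degree 1 in C minor. C–E–G–B is a major-seventh chord — the form found in C major, not the diatonic i (Cm). Borrowed into C minor it is written Imaj7.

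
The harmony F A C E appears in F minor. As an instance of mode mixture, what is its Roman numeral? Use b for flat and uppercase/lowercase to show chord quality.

Imaj7

F is scale degree 1 in F minor. Diatonically F minor has Fm (i) on that degree; F–A–C–E is instead the major-seventh chord native to F major, so it takes the label Imaj7.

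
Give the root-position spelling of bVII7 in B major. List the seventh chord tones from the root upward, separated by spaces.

A C# E G

Scale degree 7 in B major is A#. bVII7 uses the lowered form, A, taken from B minor. In B minor the chord on A is A–C#–E–G.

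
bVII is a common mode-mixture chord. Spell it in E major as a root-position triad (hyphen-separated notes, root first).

bVII is built on the lowered scale degree 7. In E major degree 7 is D#; lowered it becomes D. In E minor the chord on D is D–F#–A.

D-F#-A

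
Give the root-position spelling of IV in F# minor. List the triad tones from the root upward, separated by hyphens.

The root, B, is scale degree 4 — the same note in F# minor and F# major; only the chord quality changes. Building the major chord from the parallel major on B: B–D#–F#.

B-D#-F#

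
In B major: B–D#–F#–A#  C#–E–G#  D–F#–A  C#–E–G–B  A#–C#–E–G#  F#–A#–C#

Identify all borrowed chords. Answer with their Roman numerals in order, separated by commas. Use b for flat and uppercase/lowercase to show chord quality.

B major has the diatonic set B, C#m, D#m, E, F#, G#m, A#dim. Of the given chords, B–D#–F#–A# = Bmaj7, C#–E–G# = C#m, A#–C#–E–G# = A#m7b5 and F#–A#–C# = F# are diatonic. But D–F#–A is foreign: the diatonic iii on degree 3 is D#m, whereas D comes from B minor. It is labeled bIII. C#–E–G–B is not: scale degree 2 in B major carries C#m (ii). In B minor the chord on that degree is C#m7b5, so here it functions as iiø7, borrowed from the parallel minor.

bIII, iiø7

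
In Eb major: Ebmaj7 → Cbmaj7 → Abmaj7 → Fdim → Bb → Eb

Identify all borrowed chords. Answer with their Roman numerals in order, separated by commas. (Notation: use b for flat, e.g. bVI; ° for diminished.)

bVImaj7, ii°

In Eb major the diatonic chords are Eb, Fm, Gm, Ab, Bb, Cm, Ddim. Of the given chords, Ebmaj7, Abmaj7, Bb and Eb are diatonic. Cbmaj7 (Cb–Eb–Gb–Bb) is not: scale degree 6 in Eb major carries Cm (vi). In Eb minor the chord on that degree is Cbmaj7, so here it functions as bVImaj7, borrowed from the parallel minor. But Fdim (F–Ab–Cb) is foreign: the diatonic ii on degree 2 is Fm, whereas Fdim comes from Eb minor. It is labeled ii°.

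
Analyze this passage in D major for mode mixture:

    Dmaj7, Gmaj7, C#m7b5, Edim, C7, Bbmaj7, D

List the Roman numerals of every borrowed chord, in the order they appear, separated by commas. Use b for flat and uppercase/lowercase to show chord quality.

In D major the diatonic chords are D, Em, F#m, G, A, Bm, C#dim. Dmaj7, Gmaj7, C#m7b5 and D all belong to that set. Edim (E–G–Bb) is not: scale degree 2 in D major carries Em (ii). In D minor the chord on that degree is Edim, so here it functions as ii°, borrowed from the parallel minor. But C7 (C–E–G–Bb) is foreign: the diatonic vii° on degree 7 is C#dim, whereas C7 comes from D minor. It is labeled bVII7. Bbmaj7 (Bb–D–F–A) doesn't fit — on degree 6 D major would have Bm (vi). Bbmaj7 is the degree-6 chord of D minor, so it is the borrowed bVImaj7.

ii°, bVII7, bVImaj7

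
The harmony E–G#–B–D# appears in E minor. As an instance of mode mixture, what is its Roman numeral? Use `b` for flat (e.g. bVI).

Imaj7

E is scale degree 1 in E minor. E–G#–B–D# is a major-seventh chord — the form found in E major, not the diatonic i (Em). Borrowed into E minor it is written Imaj7.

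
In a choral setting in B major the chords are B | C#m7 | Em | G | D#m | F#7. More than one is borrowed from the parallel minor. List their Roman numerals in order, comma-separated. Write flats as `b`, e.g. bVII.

B major has the diatonic set B, C#m, D#m, E, F#, G#m, A#dim. B, C#m7, D#m and F#7 are all diatonic. Em (E–G–B) is not: scale degree 4 in B major carries E (IV). In B minor the chord on that degree is Em, so here it functions as iv, borrowed from the parallel minor. G (G–B–D) doesn't fit — on degree 6 B major would have G#m (vi). G is the degree-6 chord of B minor, so it is the borrowed bVI.

iv, bVI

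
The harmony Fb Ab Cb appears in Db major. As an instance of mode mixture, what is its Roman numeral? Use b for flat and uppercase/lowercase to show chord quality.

The root Fb is the lowered 3rd scale degree — diatonically Db major has F there. Diatonically Db major has Fm (iii) on that degree; Fb–Ab–Cb is instead the major chord native to Db minor, so it takes the label bIII.

bIII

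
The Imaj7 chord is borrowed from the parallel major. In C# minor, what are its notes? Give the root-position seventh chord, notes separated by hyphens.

C#-E#-G#-B#

The root, C#, is scale degree 1 — the same note in C# minor and C# major; only the chord quality changes. Stacking thirds in C# major on C# gives C#–E#–G#–B#.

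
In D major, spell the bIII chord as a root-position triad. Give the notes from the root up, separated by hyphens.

The root of bIII is the lowered 3rd degree: F# becomes F. In D minor the chord on F is F–A–C.

F-A-C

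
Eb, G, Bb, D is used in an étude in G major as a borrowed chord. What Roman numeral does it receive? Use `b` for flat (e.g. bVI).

bVImaj7

The root Eb is the lowered 6th scale degree — diatonically G major has E there. Diatonically G major has Em (vi) on that degree; Eb–G–Bb–D is instead the major-seventh chord native to G minor, so it takes the label bVImaj7.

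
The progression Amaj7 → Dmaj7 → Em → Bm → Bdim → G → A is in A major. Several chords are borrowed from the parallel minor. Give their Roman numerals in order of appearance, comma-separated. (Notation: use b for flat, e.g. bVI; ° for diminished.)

v, ii°, bVII

The diatonic triads in A major are A, Bm, C#m, D, E, F#m, G#dim. Amaj7, Dmaj7, Bm and A all belong to that set. But Em (E–G–B) is foreign: the diatonic V on degree 5 is E, whereas Em comes from A minor. It is labeled v. But Bdim (B–D–F) is foreign: the diatonic ii on degree 2 is Bm, whereas Bdim comes from A minor. It is labeled ii°. G (G–B–D) doesn't fit — on degree 7 A major would have G#dim (vii°). G is the degree-7 chord of A minor, so it is the borrowed bVII.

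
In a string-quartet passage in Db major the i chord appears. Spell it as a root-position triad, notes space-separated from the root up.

Db Fb Ab

i is built on scale degree 1, which is Db in both Db major and its parallel. Building the minor chord from the parallel minor on Db: Db–Fb–Ab.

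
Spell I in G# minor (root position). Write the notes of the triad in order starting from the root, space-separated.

G# B# D#

The root, G#, is scale degree 1 — the same note in G# minor and G# major; only the chord quality changes. In G# major the chord on G# is G#–B#–D#.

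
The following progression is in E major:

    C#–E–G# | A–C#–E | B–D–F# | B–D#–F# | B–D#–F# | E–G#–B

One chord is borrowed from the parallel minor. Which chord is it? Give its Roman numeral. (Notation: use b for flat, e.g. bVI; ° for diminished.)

In E major the diatonic chords are E, F#m, G#m, A, B, C#m, D#dim. C#–E–G# = C#m, A–C#–E = A, B–D#–F# = B and E–G#–B = E all belong to that set. B–D–F# is not: scale degree 5 in E major carries B (V). In E minor the chord on that degree is Bm, so here it functions as v, borrowed from the parallel minor.

v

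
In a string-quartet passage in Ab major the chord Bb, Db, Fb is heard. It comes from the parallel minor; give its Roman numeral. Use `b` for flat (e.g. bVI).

Bb is scale degree 2 in Ab major. The diatonic chord on degree 2 would be Bbm (ii), but Bb–Db–Fb is the diminished chord from Ab minor. As a borrowed chord it is labeled ii°.

ii°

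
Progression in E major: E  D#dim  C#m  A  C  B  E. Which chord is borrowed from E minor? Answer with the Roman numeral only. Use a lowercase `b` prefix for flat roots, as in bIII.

In E major the diatonic chords are E, F#m, G#m, A, B, C#m, D#dim. E, D#dim, C#m, A and B all belong to that set. C (C–E–G) is not: scale degree 6 in E major carries C#m (vi). In E minor the chord on that degree is C, so here it functions as bVI, borrowed from the parallel minor.

bVI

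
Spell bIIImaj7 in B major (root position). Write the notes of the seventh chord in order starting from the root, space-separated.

The root of bIIImaj7 is the lowered 3rd degree: D# becomes D. Building the major-seventh chord from the parallel minor on D: D–F#–A–C#.

D F# A C#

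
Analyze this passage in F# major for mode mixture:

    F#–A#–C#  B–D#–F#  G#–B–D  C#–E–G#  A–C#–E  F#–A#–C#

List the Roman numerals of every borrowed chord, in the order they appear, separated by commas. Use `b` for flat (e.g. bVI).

F# major has the diatonic set F#, G#m, A#m, B, C#, D#m, E#dim. Of the given chords, F#–A#–C# = F# and B–D#–F# = B are diatonic. G#–B–D is not: scale degree 2 in F# major carries G#m (ii). In F# minor the chord on that degree is G#dim, so here it functions as ii°, borrowed from the parallel minor. But C#–E–G# is foreign: the diatonic V on degree 5 is C#, whereas C#m comes from F# minor. It is labeled v. A–C#–E is not: scale degree 3 in F# major carries A#m (iii). In F# minor the chord on that degree is A, so here it functions as bIII, borrowed from the parallel minor.

ii°, v, bIII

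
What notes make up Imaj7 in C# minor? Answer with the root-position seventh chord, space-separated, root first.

C# E# G# B#

The root, C#, is scale degree 1 — the same note in C# minor and C# major; only the chord quality changes. Building the major-seventh chord from the parallel major on C#: C#–E#–G#–B#.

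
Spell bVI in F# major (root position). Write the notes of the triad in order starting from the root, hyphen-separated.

bVI is built on the lowered scale degree 6. In F# major degree 6 is D#; lowered it becomes D. In F# minor the chord on D is D–F#–A.

D-F#-A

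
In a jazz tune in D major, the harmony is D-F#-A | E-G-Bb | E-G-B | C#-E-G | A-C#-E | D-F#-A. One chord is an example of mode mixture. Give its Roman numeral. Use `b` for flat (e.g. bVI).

ii°

In D major the diatonic chords are D, Em, F#m, G, A, Bm, C#dim. Of the given chords, D–F#–A = D, E–G–B = Em, C#–E–G = C#dim and A–C#–E = A are diatonic. E–G–Bb doesn't fit — on degree 2 D major would have Em (ii). Edim is the degree-2 chord of D minor, so it is the borrowed ii°.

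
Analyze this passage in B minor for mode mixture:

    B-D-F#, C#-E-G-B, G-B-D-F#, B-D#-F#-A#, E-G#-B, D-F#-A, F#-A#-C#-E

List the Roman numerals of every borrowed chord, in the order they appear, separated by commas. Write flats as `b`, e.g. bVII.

B minor has the diatonic set Bm, C#dim, D, Em, F#, G, A (with V from harmonic minor). Of the given chords, B–D–F# = Bm, C#–E–G–B = C#m7b5, G–B–D–F# = Gmaj7, D–F#–A = D and F#–A#–C#–E = F#7 are diatonic. B–D#–F#–A# doesn't fit — on degree 1 B minor would have Bm (i). Bmaj7 is the degree-1 chord of B major, so it is the borrowed Imaj7. But E–G#–B is foreign: the diatonic iv on degree 4 is Em, whereas E comes from B major. It is labeled IV.

Imaj7, IV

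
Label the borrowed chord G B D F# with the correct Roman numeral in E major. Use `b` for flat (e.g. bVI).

bIIImaj7

In E major scale degree 3 is G#; G is its lowered form, from E minor. Diatonically E major has G#m (iii) on that degree; G–B–D–F# is instead the major-seventh chord native to E minor, so it takes the label bIIImaj7.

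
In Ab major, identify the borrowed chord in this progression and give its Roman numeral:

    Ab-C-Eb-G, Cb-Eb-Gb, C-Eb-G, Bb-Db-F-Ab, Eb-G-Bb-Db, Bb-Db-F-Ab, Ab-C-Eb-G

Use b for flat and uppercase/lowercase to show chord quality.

In Ab major the diatonic chords are Ab, Bbm, Cm, Db, Eb, Fm, Gdim. Ab–C–Eb–G = Abmaj7, C–Eb–G = Cm, Bb–Db–F–Ab = Bbm7 and Eb–G–Bb–Db = Eb7 all belong to that set. Cb–Eb–Gb doesn't fit — on degree 3 Ab major would have Cm (iii). Cb is the degree-3 chord of Ab minor, so it is the borrowed bIII.

bIII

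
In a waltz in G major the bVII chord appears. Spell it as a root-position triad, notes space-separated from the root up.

Scale degree 7 in G major is F#. bVII uses the lowered form, F, taken from G minor. In G minor the chord on F is F–A–C.

F A C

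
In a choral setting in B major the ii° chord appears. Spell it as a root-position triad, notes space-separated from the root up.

C# E G

ii° is built on scale degree 2, which is C# in both B major and its parallel. Stacking thirds in B minor on C# gives C#–E–G.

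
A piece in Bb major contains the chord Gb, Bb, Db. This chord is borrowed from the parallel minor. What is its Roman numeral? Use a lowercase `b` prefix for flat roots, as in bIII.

In Bb major scale degree 6 is G; Gb is its lowered form, from Bb minor. Diatonically Bb major has Gm (vi) on that degree; Gb–Bb–Db is instead the major chord native to Bb minor, so it takes the label bVI.

bVI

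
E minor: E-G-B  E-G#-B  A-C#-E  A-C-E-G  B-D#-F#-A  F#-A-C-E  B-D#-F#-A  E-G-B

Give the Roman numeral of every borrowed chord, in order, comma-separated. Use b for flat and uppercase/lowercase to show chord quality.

E minor has the diatonic set Em, F#dim, G, Am, B, C, D (with V from harmonic minor). E–G–B = Em, A–C–E–G = Am7, B–D#–F#–A = B7 and F#–A–C–E = F#m7b5 all belong to that set. E–G#–B is not: scale degree 1 in E minor carries Em (i). In E major the chord on that degree is E, so here it functions as I, borrowed from the parallel major. But A–C#–E is foreign: the diatonic iv on degree 4 is Am, whereas A comes from E major. It is labeled IV.

I, IV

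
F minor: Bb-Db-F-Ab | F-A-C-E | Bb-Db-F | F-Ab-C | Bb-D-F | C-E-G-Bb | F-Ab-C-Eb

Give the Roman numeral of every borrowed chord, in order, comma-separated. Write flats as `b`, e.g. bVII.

Imaj7, IV

The diatonic triads in F minor (with V from harmonic minor) are Fm, Gdim, Ab, Bbm, C, Db, Eb. Bb–Db–F–Ab = Bbm7, Bb–Db–F = Bbm, F–Ab–C = Fm, C–E–G–Bb = C7 and F–Ab–C–Eb = Fm7 all belong to that set. But F–A–C–E is foreign: the diatonic i on degree 1 is Fm, whereas Fmaj7 comes from F major. It is labeled Imaj7. Bb–D–F is not: scale degree 4 in F minor carries Bbm (iv). In F major the chord on that degree is Bb, so here it functions as IV, borrowed from the parallel major.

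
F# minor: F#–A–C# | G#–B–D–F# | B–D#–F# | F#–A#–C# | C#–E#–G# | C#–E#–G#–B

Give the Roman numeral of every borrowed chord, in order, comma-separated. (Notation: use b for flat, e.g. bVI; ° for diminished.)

IV, I

The diatonic triads in F# minor (with V from harmonic minor) are F#m, G#dim, A, Bm, C#, D, E. F#–A–C# = F#m, G#–B–D–F# = G#m7b5, C#–E#–G# = C# and C#–E#–G#–B = C#7 all belong to that set. B–D#–F# is not: scale degree 4 in F# minor carries Bm (iv). In F# major the chord on that degree is B, so here it functions as IV, borrowed from the parallel major. But F#–A#–C# is foreign: the diatonic i on degree 1 is F#m, whereas F# comes from F# major. It is labeled I.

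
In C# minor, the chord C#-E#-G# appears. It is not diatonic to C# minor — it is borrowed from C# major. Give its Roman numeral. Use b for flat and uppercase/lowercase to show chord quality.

C# is scale degree 1 in C# minor. Diatonically C# minor has C#m (i) on that degree; C#–E#–G# is instead the major chord native to C# major, so it takes the label I.

I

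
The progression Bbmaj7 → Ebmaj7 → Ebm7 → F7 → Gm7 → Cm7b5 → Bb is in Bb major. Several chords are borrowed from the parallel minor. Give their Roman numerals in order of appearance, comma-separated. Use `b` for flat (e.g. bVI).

iv7, iiø7

The diatonic triads in Bb major are Bb, Cm, Dm, Eb, F, Gm, Adim. Bbmaj7, Ebmaj7, F7, Gm7 and Bb are all diatonic. Ebm7 (Eb–Gb–Bb–Db) doesn't fit — on degree 4 Bb major would have Eb (IV). Ebm7 is the degree-4 chord of Bb minor, so it is the borrowed iv7. But Cm7b5 (C–Eb–Gb–Bb) is foreign: the diatonic ii on degree 2 is Cm, whereas Cm7b5 comes from Bb minor. It is labeled iiø7.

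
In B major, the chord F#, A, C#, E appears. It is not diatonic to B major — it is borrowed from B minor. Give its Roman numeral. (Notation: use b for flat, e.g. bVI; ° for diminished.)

v7

The root F# is the diatonic 5th degree of B major; the borrowing shows in the chord quality. Diatonically B major has F# (V) on that degree; F#–A–C#–E is instead the minor-seventh chord native to B minor, so it takes the label v7.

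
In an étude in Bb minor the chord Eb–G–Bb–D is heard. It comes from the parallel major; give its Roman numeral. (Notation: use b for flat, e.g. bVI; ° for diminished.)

The root Eb is the diatonic 4th degree of Bb minor; the borrowing shows in the chord quality. Eb–G–Bb–D is a major-seventh chord — the form found in Bb major, not the diatonic iv (Ebm). Borrowed into Bb minor it is written IVmaj7.

IVmaj7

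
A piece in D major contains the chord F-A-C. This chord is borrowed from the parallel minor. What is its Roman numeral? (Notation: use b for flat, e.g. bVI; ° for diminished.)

F is the lowered form of scale degree 3 in D major (the diatonic degree 3 is F#). F–A–C is a major chord — the form found in D minor, not the diatonic iii (F#m). Borrowed into D major it is written bIII.

bIII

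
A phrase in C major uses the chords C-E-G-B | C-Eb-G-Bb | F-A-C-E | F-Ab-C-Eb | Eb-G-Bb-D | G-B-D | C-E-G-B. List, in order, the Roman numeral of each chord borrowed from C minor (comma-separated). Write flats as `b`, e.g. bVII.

i7, iv7, bIIImaj7

In C major the diatonic chords are C, Dm, Em, F, G, Am, Bdim. C–E–G–B = Cmaj7, F–A–C–E = Fmaj7 and G–B–D = G all belong to that set. C–Eb–G–Bb doesn't fit — on degree 1 C major would have C (I). Cm7 is the degree-1 chord of C minor, so it is the borrowed i7. F–Ab–C–Eb is not: scale degree 4 in C major carries F (IV). In C minor the chord on that degree is Fm7, so here it functions as iv7, borrowed from the parallel minor. But Eb–G–Bb–D is foreign: the diatonic iii on degree 3 is Em, whereas Ebmaj7 comes from C minor. It is labeled bIIImaj7.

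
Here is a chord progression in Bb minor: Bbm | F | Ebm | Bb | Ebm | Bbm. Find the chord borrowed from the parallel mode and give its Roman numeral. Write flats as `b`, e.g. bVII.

I

The diatonic triads in Bb minor (with V from harmonic minor) are Bbm, Cdim, Db, Ebm, F, Gb, Ab. Bbm, F and Ebm all belong to that set. Bb (Bb–D–F) is not: scale degree 1 in Bb minor carries Bbm (i). In Bb major the chord on that degree is Bb, so here it functions as I, borrowed from the parallel major.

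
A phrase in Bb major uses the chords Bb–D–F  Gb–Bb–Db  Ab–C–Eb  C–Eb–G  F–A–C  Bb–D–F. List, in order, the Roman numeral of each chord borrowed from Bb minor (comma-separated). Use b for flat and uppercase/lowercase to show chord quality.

The diatonic triads in Bb major are Bb, Cm, Dm, Eb, F, Gm, Adim. Of the given chords, Bb–D–F = Bb, C–Eb–G = Cm and F–A–C = F are diatonic. Gb–Bb–Db is not: scale degree 6 in Bb major carries Gm (vi). In Bb minor the chord on that degree is Gb, so here it functions as bVI, borrowed from the parallel minor. Ab–C–Eb doesn't fit — on degree 7 Bb major would have Adim (vii°). Ab is the degree-7 chord of Bb minor, so it is the borrowed bVII.

bVI, bVII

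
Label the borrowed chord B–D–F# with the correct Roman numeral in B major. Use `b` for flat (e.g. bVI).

The root B is the diatonic 1st degree of B major; the borrowing shows in the chord quality. Diatonically B major has B (I) on that degree; B–D–F# is instead the minor chord native to B minor, so it takes the label i.

i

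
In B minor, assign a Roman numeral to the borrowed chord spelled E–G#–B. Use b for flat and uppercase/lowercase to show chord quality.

E is scale degree 4 in B minor. Diatonically B minor has Em (iv) on that degree; E–G#–B is instead the major chord native to B major, so it takes the label IV.

IV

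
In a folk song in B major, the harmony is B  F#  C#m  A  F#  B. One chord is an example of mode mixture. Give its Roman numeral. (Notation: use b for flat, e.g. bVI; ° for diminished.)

bVII

B major has the diatonic set B, C#m, D#m, E, F#, G#m, A#dim. B, F# and C#m all belong to that set. A (A–C#–E) is not: scale degree 7 in B major carries A#dim (vii°). In B minor the chord on that degree is A, so here it functions as bVII, borrowed from the parallel minor.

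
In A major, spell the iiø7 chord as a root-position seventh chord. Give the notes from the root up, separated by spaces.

The root, B, is scale degree 2 — the same note in A major and A minor; only the chord quality changes. Stacking thirds in A minor on B gives B–D–F–A.

B D F A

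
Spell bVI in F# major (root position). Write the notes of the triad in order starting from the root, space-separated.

D F# A

The root of bVI is the lowered 6th degree: D# becomes D. In F# minor the chord on D is D–F#–A.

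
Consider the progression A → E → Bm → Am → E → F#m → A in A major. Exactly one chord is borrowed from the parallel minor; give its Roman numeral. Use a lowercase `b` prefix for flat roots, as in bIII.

i

A major has the diatonic set A, Bm, C#m, D, E, F#m, G#dim. A, E, Bm and F#m all belong to that set. But Am (A–C–E) is foreign: the diatonic I on degree 1 is A, whereas Am comes from A minor. It is labeled i.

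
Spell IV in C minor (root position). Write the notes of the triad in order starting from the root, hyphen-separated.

The root, F, is scale degree 4 — the same note in C minor and C major; only the chord quality changes. In C major the chord on F is F–A–C.

F-A-C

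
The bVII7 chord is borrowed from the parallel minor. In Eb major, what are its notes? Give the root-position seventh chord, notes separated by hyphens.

The root of bVII7 is the lowered 7th degree: D becomes Db. In Eb minor the chord on Db is Db–F–Ab–Cb.

Db-F-Ab-Cb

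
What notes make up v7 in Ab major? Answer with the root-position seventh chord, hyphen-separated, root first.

The root, Eb, is scale degree 5 — the same note in Ab major and Ab minor; only the chord quality changes. Stacking thirds in Ab minor on Eb gives Eb–Gb–Bb–Db.

Eb-Gb-Bb-Db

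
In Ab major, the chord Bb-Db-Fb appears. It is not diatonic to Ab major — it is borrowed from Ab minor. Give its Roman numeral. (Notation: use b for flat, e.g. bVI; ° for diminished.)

ii°

Bb is scale degree 2 in Ab major. The diatonic chord on degree 2 would be Bbm (ii), but Bb–Db–Fb is the diminished chord from Ab minor. As a borrowed chord it is labeled ii°.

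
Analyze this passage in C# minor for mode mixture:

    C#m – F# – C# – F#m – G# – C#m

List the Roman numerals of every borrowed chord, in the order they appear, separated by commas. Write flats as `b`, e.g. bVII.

The diatonic triads in C# minor (with V from harmonic minor) are C#m, D#dim, E, F#m, G#, A, B. C#m, F#m and G# are all diatonic. F# (F#–A#–C#) doesn't fit — on degree 4 C# minor would have F#m (iv). F# is the degree-4 chord of C# major, so it is the borrowed IV. But C# (C#–E#–G#) is foreign: the diatonic i on degree 1 is C#m, whereas C# comes from C# major. It is labeled I.

IV, I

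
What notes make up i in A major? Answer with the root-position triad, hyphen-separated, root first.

The root, A, is scale degree 1 — the same note in A major and A minor; only the chord quality changes. Stacking thirds in A minor on A gives A–C–E.

A-C-E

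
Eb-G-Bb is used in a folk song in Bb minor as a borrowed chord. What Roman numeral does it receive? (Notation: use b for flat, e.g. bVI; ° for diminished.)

The root Eb is the diatonic 4th degree of Bb minor; the borrowing shows in the chord quality. Diatonically Bb minor has Ebm (iv) on that degree; Eb–G–Bb is instead the major chord native to Bb major, so it takes the label IV.

IV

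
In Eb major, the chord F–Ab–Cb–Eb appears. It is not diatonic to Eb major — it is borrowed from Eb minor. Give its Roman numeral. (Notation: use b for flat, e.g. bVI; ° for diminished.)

iiø7

F is scale degree 2 in Eb major. Diatonically Eb major has Fm (ii) on that degree; F–Ab–Cb–Eb is instead the half-diminished-seventh chord native to Eb minor, so it takes the label iiø7.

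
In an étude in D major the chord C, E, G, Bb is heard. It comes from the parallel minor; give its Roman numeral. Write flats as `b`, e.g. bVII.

In D major scale degree 7 is C#; C is its lowered form, from D minor. C–E–G–Bb is a dominant-seventh chord — the form found in D minor, not the diatonic vii° (C#dim). Borrowed into D major it is written bVII7.

bVII7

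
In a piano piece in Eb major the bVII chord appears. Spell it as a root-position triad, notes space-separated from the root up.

The root of bVII is the lowered 7th degree: D becomes Db. Stacking thirds in Eb minor on Db gives Db–F–Ab.

Db F Ab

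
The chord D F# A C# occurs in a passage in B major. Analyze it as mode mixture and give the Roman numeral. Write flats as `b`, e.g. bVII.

bIIImaj7

In B major scale degree 3 is D#; D is its lowered form, from B minor. D–F#–A–C# is a major-seventh chord — the form found in B minor, not the diatonic iii (D#m). Borrowed into B major it is written bIIImaj7.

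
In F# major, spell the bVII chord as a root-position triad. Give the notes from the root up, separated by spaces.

E G# B

bVII is built on the lowered scale degree 7. In F# major degree 7 is E#; lowered it becomes E. Building the major chord from the parallel minor on E: E–G#–B.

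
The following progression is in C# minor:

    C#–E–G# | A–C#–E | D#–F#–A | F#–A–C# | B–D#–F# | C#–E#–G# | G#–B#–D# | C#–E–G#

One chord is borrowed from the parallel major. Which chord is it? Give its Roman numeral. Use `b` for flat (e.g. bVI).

I

The diatonic triads in C# minor (with V from harmonic minor) are C#m, D#dim, E, F#m, G#, A, B. C#–E–G# = C#m, A–C#–E = A, D#–F#–A = D#dim, F#–A–C# = F#m, B–D#–F# = B and G#–B#–D# = G# all belong to that set. C#–E#–G# doesn't fit — on degree 1 C# minor would have C#m (i). C# is the degree-1 chord of C# major, so it is the borrowed I.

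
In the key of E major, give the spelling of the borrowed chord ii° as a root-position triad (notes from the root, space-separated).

The root, F#, is scale degree 2 — the same note in E major and E minor; only the chord quality changes. Building the diminished chord from the parallel minor on F#: F#–A–C.

F# A C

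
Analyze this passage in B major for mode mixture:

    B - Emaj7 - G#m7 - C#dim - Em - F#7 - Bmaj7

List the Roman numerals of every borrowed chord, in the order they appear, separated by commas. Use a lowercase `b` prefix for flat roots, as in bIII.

ii°, iv

In B major the diatonic chords are B, C#m, D#m, E, F#, G#m, A#dim. B, Emaj7, G#m7, F#7 and Bmaj7 are all diatonic. But C#dim (C#–E–G) is foreign: the diatonic ii on degree 2 is C#m, whereas C#dim comes from B minor. It is labeled ii°. Em (E–G–B) is not: scale degree 4 in B major carries E (IV). In B minor the chord on that degree is Em, so here it functions as iv, borrowed from the parallel minor.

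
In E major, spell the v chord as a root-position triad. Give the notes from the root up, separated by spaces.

The root, B, is scale degree 5 — the same note in E major and E minor; only the chord quality changes. Building the minor chord from the parallel minor on B: B–D–F#.

B D F#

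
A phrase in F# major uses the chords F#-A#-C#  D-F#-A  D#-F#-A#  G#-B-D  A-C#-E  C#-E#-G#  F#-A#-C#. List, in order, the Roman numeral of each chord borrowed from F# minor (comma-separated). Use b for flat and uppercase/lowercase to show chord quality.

F# major has the diatonic set F#, G#m, A#m, B, C#, D#m, E#dim. F#–A#–C# = F#, D#–F#–A# = D#m and C#–E#–G# = C# all belong to that set. D–F#–A doesn't fit — on degree 6 F# major would have D#m (vi). D is the degree-6 chord of F# minor, so it is the borrowed bVI. G#–B–D doesn't fit — on degree 2 F# major would have G#m (ii). G#dim is the degree-2 chord of F# minor, so it is the borrowed ii°. A–C#–E is not: scale degree 3 in F# major carries A#m (iii). In F# minor the chord on that degree is A, so here it functions as bIII, borrowed from the parallel minor.

bVI, ii°, bIII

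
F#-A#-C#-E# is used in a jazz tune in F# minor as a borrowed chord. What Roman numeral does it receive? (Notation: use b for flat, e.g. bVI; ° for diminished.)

Imaj7

F# is scale degree 1 in F# minor. Diatonically F# minor has F#m (i) on that degree; F#–A#–C#–E# is instead the major-seventh chord native to F# major, so it takes the label Imaj7.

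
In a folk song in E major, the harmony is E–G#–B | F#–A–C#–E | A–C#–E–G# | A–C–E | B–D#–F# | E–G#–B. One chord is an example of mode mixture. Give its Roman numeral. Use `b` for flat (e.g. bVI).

E major has the diatonic set E, F#m, G#m, A, B, C#m, D#dim. Of the given chords, E–G#–B = E, F#–A–C#–E = F#m7, A–C#–E–G# = Amaj7 and B–D#–F# = B are diatonic. A–C–E is not: scale degree 4 in E major carries A (IV). In E minor the chord on that degree is Am, so here it functions as iv, borrowed from the parallel minor.

iv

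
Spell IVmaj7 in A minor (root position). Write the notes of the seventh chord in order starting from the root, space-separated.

D F# A C#

IVmaj7 is built on scale degree 4, which is D in both A minor and its parallel. In A major the chord on D is D–F#–A–C#.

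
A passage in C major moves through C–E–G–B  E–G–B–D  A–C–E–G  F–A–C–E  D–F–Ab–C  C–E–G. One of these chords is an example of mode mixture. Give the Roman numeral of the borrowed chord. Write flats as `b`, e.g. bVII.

iiø7

In C major the diatonic chords are C, Dm, Em, F, G, Am, Bdim. C–E–G–B = Cmaj7, E–G–B–D = Em7, A–C–E–G = Am7, F–A–C–E = Fmaj7 and C–E–G = C are all diatonic. D–F–Ab–C doesn't fit — on degree 2 C major would have Dm (ii). Dm7b5 is the degree-2 chord of C minor, so it is the borrowed iiø7.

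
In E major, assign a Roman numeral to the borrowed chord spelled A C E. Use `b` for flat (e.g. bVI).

iv

The root A is the diatonic 4th degree of E major; the borrowing shows in the chord quality. Diatonically E major has A (IV) on that degree; A–C–E is instead the minor chord native to E minor, so it takes the label iv.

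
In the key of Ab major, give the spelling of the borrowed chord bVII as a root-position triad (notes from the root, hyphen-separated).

bVII is built on the lowered scale degree 7. In Ab major degree 7 is G; lowered it becomes Gb. Building the major chord from the parallel minor on Gb: Gb–Bb–Db.

Gb-Bb-Db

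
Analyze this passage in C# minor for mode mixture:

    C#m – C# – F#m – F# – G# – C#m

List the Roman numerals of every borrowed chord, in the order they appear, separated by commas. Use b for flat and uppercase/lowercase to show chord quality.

C# minor has the diatonic set C#m, D#dim, E, F#m, G#, A, B (with V from harmonic minor). C#m, F#m and G# are all diatonic. But C# (C#–E#–G#) is foreign: the diatonic i on degree 1 is C#m, whereas C# comes from C# major. It is labeled I. But F# (F#–A#–C#) is foreign: the diatonic iv on degree 4 is F#m, whereas F# comes from C# major. It is labeled IV.

I, IV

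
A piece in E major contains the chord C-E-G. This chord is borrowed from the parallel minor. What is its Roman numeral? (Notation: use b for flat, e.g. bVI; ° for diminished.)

bVI

In E major scale degree 6 is C#; C is its lowered form, from E minor. The diatonic chord on degree 6 would be C#m (vi), but C–E–G is the major chord from E minor. As a borrowed chord it is labeled bVI.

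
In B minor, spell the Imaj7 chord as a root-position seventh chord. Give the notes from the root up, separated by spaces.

B D# F# A#

The root, B, is scale degree 1 — the same note in B minor and B major; only the chord quality changes. Building the major-seventh chord from the parallel major on B: B–D#–F#–A#.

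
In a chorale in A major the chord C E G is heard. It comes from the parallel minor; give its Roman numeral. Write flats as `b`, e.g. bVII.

bIII

In A major scale degree 3 is C#; C is its lowered form, from A minor. C–E–G is a major chord — the form found in A minor, not the diatonic iii (C#m). Borrowed into A major it is written bIII.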